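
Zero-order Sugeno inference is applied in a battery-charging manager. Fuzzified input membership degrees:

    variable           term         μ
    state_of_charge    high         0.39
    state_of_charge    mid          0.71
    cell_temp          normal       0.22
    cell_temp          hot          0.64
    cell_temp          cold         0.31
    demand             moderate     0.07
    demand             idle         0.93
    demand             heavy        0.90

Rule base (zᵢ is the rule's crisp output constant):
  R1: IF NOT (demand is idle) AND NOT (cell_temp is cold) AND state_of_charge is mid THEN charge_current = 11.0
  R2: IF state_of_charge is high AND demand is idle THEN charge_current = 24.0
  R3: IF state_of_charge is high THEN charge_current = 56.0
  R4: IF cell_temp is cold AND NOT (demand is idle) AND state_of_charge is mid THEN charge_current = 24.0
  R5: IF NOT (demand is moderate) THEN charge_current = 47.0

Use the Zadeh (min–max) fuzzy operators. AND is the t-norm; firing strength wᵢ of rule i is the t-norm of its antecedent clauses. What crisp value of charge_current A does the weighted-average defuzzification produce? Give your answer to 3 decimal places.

41.816

R1 (z=11.0): ¬idle=1−0.93=0.07, ¬cold=1−0.31=0.69, mid=0.71; AND[min(a, b)] → w = 0.07
R2 (z=24.0): high=0.39, idle=0.93; AND[min(a, b)] → w = 0.39
R3 (z=56.0): high=0.39 → w = 0.39
R4 (z=24.0): cold=0.31, ¬idle=1−0.93=0.07, mid=0.71; AND[min(a, b)] → w = 0.07
R5 (z=47.0): ¬moderate=1−0.07=0.93 → w = 0.93
Weighted average = (0.07·11.0 + 0.39·24.0 + 0.39·56.0 + 0.07·24.0 + 0.93·47.0) / (0.07 + 0.39 + 0.39 + 0.07 + 0.93)
  = 77.3600 / 1.8500 = 41.816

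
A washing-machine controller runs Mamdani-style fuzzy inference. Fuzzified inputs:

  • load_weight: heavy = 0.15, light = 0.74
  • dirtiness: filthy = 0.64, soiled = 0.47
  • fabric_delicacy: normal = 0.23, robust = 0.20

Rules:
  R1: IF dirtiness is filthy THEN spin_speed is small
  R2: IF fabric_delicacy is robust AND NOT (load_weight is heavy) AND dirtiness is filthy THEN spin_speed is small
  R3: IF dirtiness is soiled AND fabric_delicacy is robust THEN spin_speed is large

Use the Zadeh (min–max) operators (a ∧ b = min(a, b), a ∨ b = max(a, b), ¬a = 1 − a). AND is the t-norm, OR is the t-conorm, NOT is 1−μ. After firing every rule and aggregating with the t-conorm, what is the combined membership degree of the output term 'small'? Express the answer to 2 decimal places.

0.64

R1: filthy=0.64 → w = 0.64
R2: robust=0.20, ¬heavy=1−0.15=0.85, filthy=0.64; AND[min(a, b)] → w = 0.20
R3: soiled=0.47, robust=0.20; AND[min(a, b)] → w = 0.20
Rules with consequent 'small': {R1, R2} → strengths 0.64, 0.20
Aggregate via t-conorm [max(a, b)]: 0.64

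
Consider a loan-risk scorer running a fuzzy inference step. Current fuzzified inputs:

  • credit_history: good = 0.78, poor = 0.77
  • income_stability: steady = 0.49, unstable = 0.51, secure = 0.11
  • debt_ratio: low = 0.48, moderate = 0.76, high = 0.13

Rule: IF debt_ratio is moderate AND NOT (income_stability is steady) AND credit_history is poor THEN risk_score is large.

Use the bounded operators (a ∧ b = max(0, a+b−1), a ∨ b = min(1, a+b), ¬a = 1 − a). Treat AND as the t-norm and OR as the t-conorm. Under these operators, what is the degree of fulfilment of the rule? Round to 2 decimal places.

0.04

firing strength: moderate=0.76, ¬steady=1−0.49=0.51, poor=0.77; AND[max(0, a+b−1)] → w = 0.04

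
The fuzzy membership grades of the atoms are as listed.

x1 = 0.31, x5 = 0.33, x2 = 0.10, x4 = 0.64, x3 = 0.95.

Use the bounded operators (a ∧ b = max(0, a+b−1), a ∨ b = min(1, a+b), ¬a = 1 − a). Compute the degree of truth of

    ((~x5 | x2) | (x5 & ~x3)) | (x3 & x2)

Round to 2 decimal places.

~x5 = 1 − 0.33 = 0.67
~x5 | x2 = min(1, a+b) on (0.67, 0.10) = 0.77
~x3 = 1 − 0.95 = 0.05
x5 & ~x3 = max(0, a+b−1) on (0.33, 0.05) = 0.00
(~x5 | x2) | (x5 & ~x3) = min(1, a+b) on (0.77, 0.00) = 0.77
x3 & x2 = max(0, a+b−1) on (0.95, 0.10) = 0.05
((~x5 | x2) | (x5 & ~x3)) | (x3 & x2) = min(1, a+b) on (0.77, 0.05) = 0.82

0.82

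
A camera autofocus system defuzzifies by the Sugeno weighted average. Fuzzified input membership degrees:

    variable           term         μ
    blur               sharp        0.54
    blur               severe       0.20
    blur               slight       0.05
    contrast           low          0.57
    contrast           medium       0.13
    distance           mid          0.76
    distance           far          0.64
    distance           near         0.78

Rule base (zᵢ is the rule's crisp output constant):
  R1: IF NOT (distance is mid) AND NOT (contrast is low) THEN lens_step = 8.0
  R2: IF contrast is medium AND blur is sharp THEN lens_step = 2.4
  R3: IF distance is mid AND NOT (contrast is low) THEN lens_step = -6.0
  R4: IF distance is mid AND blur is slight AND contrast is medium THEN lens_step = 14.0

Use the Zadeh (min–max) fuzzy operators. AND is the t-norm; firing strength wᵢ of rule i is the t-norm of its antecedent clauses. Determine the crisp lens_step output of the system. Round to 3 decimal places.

R1 (z=8.0): ¬mid=1−0.76=0.24, ¬low=1−0.57=0.43; AND[min(a, b)] → w = 0.24
R2 (z=2.4): medium=0.13, sharp=0.54; AND[min(a, b)] → w = 0.13
R3 (z=-6.0): mid=0.76, ¬low=1−0.57=0.43; AND[min(a, b)] → w = 0.43
R4 (z=14.0): mid=0.76, slight=0.05, medium=0.13; AND[min(a, b)] → w = 0.05
Weighted average = (0.24·8.0 + 0.13·2.4 + 0.43·-6.0 + 0.05·14.0) / (0.24 + 0.13 + 0.43 + 0.05)
  = 0.3520 / 0.8500 = 0.414

0.414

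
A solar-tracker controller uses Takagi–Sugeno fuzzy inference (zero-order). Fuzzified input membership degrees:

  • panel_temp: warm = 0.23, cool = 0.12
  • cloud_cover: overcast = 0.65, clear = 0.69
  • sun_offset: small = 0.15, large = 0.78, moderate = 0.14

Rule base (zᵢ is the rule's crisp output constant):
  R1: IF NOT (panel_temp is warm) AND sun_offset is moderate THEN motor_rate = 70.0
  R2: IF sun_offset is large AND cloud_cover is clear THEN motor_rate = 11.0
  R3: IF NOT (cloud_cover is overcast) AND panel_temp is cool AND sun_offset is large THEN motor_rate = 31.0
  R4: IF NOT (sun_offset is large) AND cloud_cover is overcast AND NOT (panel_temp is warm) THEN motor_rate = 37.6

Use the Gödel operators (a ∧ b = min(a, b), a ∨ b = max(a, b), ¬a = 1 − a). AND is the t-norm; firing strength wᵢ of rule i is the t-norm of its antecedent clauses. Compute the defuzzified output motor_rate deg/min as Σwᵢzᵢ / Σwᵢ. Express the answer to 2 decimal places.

25.11

R1 (z=70.0): ¬warm=1−0.23=0.77, moderate=0.14; AND[min(a, b)] → w = 0.14
R2 (z=11.0): large=0.78, clear=0.69; AND[min(a, b)] → w = 0.69
R3 (z=31.0): ¬overcast=1−0.65=0.35, cool=0.12, large=0.78; AND[min(a, b)] → w = 0.12
R4 (z=37.6): ¬large=1−0.78=0.22, overcast=0.65, ¬warm=1−0.23=0.77; AND[min(a, b)] → w = 0.22
Weighted average = (0.14·70.0 + 0.69·11.0 + 0.12·31.0 + 0.22·37.6) / (0.14 + 0.69 + 0.12 + 0.22)
  = 29.3820 / 1.1700 = 25.11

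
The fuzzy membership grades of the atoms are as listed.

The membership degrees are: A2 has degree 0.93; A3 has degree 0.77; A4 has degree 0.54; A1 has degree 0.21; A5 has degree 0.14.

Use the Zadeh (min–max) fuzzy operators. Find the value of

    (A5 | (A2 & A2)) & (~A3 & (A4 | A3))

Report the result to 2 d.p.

A2 & A2 = min(a, b) on (0.93, 0.93) = 0.93
A5 | (A2 & A2) = max(a, b) on (0.14, 0.93) = 0.93
~A3 = 1 − 0.77 = 0.23
A4 | A3 = max(a, b) on (0.54, 0.77) = 0.77
~A3 & (A4 | A3) = min(a, b) on (0.23, 0.77) = 0.23
(A5 | (A2 & A2)) & (~A3 & (A4 | A3)) = min(a, b) on (0.93, 0.23) = 0.23

0.23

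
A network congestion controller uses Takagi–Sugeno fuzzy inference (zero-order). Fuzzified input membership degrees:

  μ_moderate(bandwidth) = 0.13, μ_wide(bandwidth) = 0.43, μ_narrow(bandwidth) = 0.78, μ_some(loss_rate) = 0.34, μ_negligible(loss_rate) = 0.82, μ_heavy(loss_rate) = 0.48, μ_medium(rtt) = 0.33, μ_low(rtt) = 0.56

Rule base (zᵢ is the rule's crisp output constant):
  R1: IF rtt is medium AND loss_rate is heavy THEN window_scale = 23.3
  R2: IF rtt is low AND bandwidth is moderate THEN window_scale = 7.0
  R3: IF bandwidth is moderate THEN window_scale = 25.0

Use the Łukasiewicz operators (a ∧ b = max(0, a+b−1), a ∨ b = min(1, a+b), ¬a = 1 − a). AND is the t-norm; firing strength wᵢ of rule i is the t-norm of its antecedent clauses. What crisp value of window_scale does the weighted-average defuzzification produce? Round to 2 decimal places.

25.00

R1 (z=23.3): medium=0.33, heavy=0.48; AND[max(0, a+b−1)] → w = 0.00
R2 (z=7.0): low=0.56, moderate=0.13; AND[max(0, a+b−1)] → w = 0.00
R3 (z=25.0): moderate=0.13 → w = 0.13
Weighted average = (0.00·23.3 + 0.00·7.0 + 0.13·25.0) / (0.00 + 0.00 + 0.13)
  = 3.2500 / 0.1300 = 25.00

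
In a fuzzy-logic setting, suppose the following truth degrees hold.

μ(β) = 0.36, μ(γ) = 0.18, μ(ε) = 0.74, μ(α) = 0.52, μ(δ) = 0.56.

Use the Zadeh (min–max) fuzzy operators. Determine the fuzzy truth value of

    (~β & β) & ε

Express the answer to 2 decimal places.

0.36

~β = 1 − 0.36 = 0.64
~β & β = min(a, b) on (0.64, 0.36) = 0.36
(~β & β) & ε = min(a, b) on (0.36, 0.74) = 0.36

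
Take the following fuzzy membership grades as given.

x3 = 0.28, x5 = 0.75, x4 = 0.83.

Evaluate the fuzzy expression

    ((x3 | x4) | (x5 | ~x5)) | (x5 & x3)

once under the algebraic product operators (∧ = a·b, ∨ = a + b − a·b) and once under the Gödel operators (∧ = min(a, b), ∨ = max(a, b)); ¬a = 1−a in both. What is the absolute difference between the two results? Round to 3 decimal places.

0.152

Under algebraic product:
  x3 | x4 = a + b − a·b on (0.2800, 0.8300) = 0.8776
  ~x5 = 1 − 0.7500 = 0.2500
  x5 | ~x5 = a + b − a·b on (0.7500, 0.2500) = 0.8125
  (x3 | x4) | (x5 | ~x5) = a + b − a·b on (0.8776, 0.8125) = 0.9770
  x5 & x3 = a·b on (0.7500, 0.2800) = 0.2100
  ((x3 | x4) | (x5 | ~x5)) | (x5 & x3) = a + b − a·b on (0.9770, 0.2100) = 0.9819
  → value = 0.9819
Under Gödel:
  x3 | x4 = max(a, b) on (0.28, 0.83) = 0.83
  ~x5 = 1 − 0.75 = 0.25
  x5 | ~x5 = max(a, b) on (0.75, 0.25) = 0.75
  (x3 | x4) | (x5 | ~x5) = max(a, b) on (0.83, 0.75) = 0.83
  x5 & x3 = min(a, b) on (0.75, 0.28) = 0.28
  ((x3 | x4) | (x5 | ~x5)) | (x5 & x3) = max(a, b) on (0.83, 0.28) = 0.83
  → value = 0.8300
|0.9819 − 0.8300| = 0.152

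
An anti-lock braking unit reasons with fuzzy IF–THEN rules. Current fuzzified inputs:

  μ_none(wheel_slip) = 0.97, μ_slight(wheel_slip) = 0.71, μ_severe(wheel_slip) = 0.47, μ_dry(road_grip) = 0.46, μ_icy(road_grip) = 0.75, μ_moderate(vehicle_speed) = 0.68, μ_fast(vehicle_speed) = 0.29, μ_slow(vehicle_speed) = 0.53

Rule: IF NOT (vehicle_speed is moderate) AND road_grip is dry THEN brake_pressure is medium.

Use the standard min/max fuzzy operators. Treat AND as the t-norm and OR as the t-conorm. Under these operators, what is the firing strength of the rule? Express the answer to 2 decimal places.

0.32

firing strength: ¬moderate=1−0.68=0.32, dry=0.46; AND[min(a, b)] → w = 0.32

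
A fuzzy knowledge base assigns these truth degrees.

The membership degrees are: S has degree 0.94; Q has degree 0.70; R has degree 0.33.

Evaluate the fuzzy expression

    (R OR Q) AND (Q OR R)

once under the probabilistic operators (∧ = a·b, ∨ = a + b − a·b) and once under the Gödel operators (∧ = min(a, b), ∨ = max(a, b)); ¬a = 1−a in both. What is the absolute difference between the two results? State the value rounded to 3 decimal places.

0.062

Under probabilistic:
  R OR Q = a + b − a·b on (0.3300, 0.7000) = 0.7990
  Q OR R = a + b − a·b on (0.7000, 0.3300) = 0.7990
  (R OR Q) AND (Q OR R) = a·b on (0.7990, 0.7990) = 0.6384
  → value = 0.6384
Under Gödel:
  R OR Q = max(a, b) on (0.33, 0.70) = 0.70
  Q OR R = max(a, b) on (0.70, 0.33) = 0.70
  (R OR Q) AND (Q OR R) = min(a, b) on (0.70, 0.70) = 0.70
  → value = 0.7000
|0.6384 − 0.7000| = 0.062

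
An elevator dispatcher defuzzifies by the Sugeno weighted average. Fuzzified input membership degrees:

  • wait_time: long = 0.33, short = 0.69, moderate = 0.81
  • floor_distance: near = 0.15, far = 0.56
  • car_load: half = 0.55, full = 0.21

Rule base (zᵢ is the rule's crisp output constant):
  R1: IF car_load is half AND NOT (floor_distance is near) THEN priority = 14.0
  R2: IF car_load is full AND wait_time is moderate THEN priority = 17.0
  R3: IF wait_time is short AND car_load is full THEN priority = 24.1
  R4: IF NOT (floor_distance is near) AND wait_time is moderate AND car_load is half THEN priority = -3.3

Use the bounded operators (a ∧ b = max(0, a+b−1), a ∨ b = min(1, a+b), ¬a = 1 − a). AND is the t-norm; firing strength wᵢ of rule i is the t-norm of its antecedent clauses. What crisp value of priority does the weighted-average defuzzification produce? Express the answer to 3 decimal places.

R1 (z=14.0): half=0.55, ¬near=1−0.15=0.85; AND[max(0, a+b−1)] → w = 0.40
R2 (z=17.0): full=0.21, moderate=0.81; AND[max(0, a+b−1)] → w = 0.02
R3 (z=24.1): short=0.69, full=0.21; AND[max(0, a+b−1)] → w = 0.00
R4 (z=-3.3): ¬near=1−0.15=0.85, moderate=0.81, half=0.55; AND[max(0, a+b−1)] → w = 0.21
Weighted average = (0.40·14.0 + 0.02·17.0 + 0.00·24.1 + 0.21·-3.3) / (0.40 + 0.02 + 0.00 + 0.21)
  = 5.2470 / 0.6300 = 8.329

8.329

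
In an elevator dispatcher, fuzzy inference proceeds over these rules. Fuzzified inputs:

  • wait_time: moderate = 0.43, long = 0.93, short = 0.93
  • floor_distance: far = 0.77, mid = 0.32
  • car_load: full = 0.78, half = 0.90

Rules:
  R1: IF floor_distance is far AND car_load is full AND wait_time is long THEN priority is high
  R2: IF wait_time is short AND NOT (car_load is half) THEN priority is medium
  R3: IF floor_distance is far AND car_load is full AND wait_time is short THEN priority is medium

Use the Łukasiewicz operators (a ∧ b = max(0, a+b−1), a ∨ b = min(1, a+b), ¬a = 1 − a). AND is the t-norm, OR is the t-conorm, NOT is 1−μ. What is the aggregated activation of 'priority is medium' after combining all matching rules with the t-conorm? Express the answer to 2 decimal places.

0.51

R1: far=0.77, full=0.78, long=0.93; AND[max(0, a+b−1)] → w = 0.48
R2: short=0.93, ¬half=1−0.90=0.10; AND[max(0, a+b−1)] → w = 0.03
R3: far=0.77, full=0.78, short=0.93; AND[max(0, a+b−1)] → w = 0.48
Rules with consequent 'medium': {R2, R3} → strengths 0.03, 0.48
Aggregate via t-conorm [min(1, a+b)]: 0.51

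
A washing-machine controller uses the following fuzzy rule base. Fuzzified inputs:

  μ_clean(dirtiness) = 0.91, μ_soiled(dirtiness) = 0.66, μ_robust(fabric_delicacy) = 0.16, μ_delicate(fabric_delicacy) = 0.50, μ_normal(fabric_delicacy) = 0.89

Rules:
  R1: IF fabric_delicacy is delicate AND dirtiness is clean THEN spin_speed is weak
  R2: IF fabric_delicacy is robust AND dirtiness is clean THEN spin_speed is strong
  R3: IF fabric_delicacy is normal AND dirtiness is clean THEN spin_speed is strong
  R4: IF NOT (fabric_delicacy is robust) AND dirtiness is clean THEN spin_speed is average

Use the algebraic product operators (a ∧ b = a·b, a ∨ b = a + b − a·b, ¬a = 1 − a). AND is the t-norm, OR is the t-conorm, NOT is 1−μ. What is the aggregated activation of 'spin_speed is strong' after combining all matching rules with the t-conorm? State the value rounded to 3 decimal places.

0.838

R1: delicate=0.50, clean=0.91; AND[a·b] → w = 0.4550
R2: robust=0.16, clean=0.91; AND[a·b] → w = 0.1456
R3: normal=0.89, clean=0.91; AND[a·b] → w = 0.8099
R4: ¬robust=1−0.16=0.84, clean=0.91; AND[a·b] → w = 0.7644
Rules with consequent 'strong': {R2, R3} → strengths 0.1456, 0.8099
Aggregate via t-conorm [a + b − a·b]: 0.8376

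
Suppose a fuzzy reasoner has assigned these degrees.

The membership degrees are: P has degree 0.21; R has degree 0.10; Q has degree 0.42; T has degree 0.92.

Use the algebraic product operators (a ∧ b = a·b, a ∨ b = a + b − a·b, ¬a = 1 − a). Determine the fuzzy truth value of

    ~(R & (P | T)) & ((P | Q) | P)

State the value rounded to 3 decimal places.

P | T = a + b − a·b on (0.2100, 0.9200) = 0.9368
R & (P | T) = a·b on (0.1000, 0.9368) = 0.0937
~(R & (P | T)) = 1 − 0.0937 = 0.9063
P | Q = a + b − a·b on (0.2100, 0.4200) = 0.5418
(P | Q) | P = a + b − a·b on (0.5418, 0.2100) = 0.6380
~(R & (P | T)) & ((P | Q) | P) = a·b on (0.9063, 0.6380) = 0.5783

0.578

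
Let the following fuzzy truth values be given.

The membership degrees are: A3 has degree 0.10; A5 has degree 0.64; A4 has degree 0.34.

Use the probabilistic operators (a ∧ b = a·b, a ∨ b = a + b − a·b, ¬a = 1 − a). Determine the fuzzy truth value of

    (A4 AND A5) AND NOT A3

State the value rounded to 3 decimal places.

A4 AND A5 = a·b on (0.3400, 0.6400) = 0.2176
NOT A3 = 1 − 0.1000 = 0.9000
(A4 AND A5) AND NOT A3 = a·b on (0.2176, 0.9000) = 0.1958

0.196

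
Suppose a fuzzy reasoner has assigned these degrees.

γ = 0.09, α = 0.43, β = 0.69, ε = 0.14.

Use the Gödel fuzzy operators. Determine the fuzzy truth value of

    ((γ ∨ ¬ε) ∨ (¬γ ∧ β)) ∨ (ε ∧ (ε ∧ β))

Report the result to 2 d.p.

¬ε = 1 − 0.14 = 0.86
γ ∨ ¬ε = max(a, b) on (0.09, 0.86) = 0.86
¬γ = 1 − 0.09 = 0.91
¬γ ∧ β = min(a, b) on (0.91, 0.69) = 0.69
(γ ∨ ¬ε) ∨ (¬γ ∧ β) = max(a, b) on (0.86, 0.69) = 0.86
ε ∧ β = min(a, b) on (0.14, 0.69) = 0.14
ε ∧ (ε ∧ β) = min(a, b) on (0.14, 0.14) = 0.14
((γ ∨ ¬ε) ∨ (¬γ ∧ β)) ∨ (ε ∧ (ε ∧ β)) = max(a, b) on (0.86, 0.14) = 0.86

0.86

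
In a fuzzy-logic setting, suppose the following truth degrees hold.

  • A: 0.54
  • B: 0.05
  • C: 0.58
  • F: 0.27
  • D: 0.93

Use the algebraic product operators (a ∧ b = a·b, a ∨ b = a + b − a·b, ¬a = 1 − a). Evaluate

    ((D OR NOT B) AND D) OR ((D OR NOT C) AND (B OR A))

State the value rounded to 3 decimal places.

NOT B = 1 − 0.0500 = 0.9500
D OR NOT B = a + b − a·b on (0.9300, 0.9500) = 0.9965
(D OR NOT B) AND D = a·b on (0.9965, 0.9300) = 0.9267
NOT C = 1 − 0.5800 = 0.4200
D OR NOT C = a + b − a·b on (0.9300, 0.4200) = 0.9594
B OR A = a + b − a·b on (0.0500, 0.5400) = 0.5630
(D OR NOT C) AND (B OR A) = a·b on (0.9594, 0.5630) = 0.5401
((D OR NOT B) AND D) OR ((D OR NOT C) AND (B OR A)) = a + b − a·b on (0.9267, 0.5401) = 0.9663

0.966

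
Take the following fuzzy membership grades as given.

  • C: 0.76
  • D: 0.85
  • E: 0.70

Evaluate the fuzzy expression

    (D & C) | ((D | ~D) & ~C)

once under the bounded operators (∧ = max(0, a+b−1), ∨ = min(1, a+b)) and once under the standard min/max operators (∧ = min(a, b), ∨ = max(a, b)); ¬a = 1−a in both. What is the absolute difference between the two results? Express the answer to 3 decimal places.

Under bounded:
  D & C = max(0, a+b−1) on (0.85, 0.76) = 0.61
  ~D = 1 − 0.85 = 0.15
  D | ~D = min(1, a+b) on (0.85, 0.15) = 1.00
  ~C = 1 − 0.76 = 0.24
  (D | ~D) & ~C = max(0, a+b−1) on (1.00, 0.24) = 0.24
  (D & C) | ((D | ~D) & ~C) = min(1, a+b) on (0.61, 0.24) = 0.85
  → value = 0.8500
Under standard min/max:
  D & C = min(a, b) on (0.85, 0.76) = 0.76
  ~D = 1 − 0.85 = 0.15
  D | ~D = max(a, b) on (0.85, 0.15) = 0.85
  ~C = 1 − 0.76 = 0.24
  (D | ~D) & ~C = min(a, b) on (0.85, 0.24) = 0.24
  (D & C) | ((D | ~D) & ~C) = max(a, b) on (0.76, 0.24) = 0.76
  → value = 0.7600
|0.8500 − 0.7600| = 0.090

0.090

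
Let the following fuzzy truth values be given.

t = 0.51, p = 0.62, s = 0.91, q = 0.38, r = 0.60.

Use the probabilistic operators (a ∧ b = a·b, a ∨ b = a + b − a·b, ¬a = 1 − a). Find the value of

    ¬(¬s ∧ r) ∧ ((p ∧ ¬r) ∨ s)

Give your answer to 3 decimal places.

0.882

¬s = 1 − 0.9100 = 0.0900
¬s ∧ r = a·b on (0.0900, 0.6000) = 0.0540
¬(¬s ∧ r) = 1 − 0.0540 = 0.9460
¬r = 1 − 0.6000 = 0.4000
p ∧ ¬r = a·b on (0.6200, 0.4000) = 0.2480
(p ∧ ¬r) ∨ s = a + b − a·b on (0.2480, 0.9100) = 0.9323
¬(¬s ∧ r) ∧ ((p ∧ ¬r) ∨ s) = a·b on (0.9460, 0.9323) = 0.8820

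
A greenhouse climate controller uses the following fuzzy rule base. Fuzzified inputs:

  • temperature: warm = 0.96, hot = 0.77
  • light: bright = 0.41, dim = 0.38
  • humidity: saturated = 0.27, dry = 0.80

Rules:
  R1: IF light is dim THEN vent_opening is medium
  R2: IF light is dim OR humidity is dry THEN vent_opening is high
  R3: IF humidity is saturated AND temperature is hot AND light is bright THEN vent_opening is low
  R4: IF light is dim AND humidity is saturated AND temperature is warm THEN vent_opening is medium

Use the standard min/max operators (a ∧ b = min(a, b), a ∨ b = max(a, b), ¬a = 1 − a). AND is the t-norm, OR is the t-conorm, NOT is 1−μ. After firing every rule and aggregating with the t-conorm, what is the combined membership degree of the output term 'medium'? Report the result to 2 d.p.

R1: dim=0.38 → w = 0.38
R2: dim=0.38, dry=0.80; OR[max(a, b)] → w = 0.80
R3: saturated=0.27, hot=0.77, bright=0.41; AND[min(a, b)] → w = 0.27
R4: dim=0.38, saturated=0.27, warm=0.96; AND[min(a, b)] → w = 0.27
Rules with consequent 'medium': {R1, R4} → strengths 0.38, 0.27
Aggregate via t-conorm [max(a, b)]: 0.38

0.38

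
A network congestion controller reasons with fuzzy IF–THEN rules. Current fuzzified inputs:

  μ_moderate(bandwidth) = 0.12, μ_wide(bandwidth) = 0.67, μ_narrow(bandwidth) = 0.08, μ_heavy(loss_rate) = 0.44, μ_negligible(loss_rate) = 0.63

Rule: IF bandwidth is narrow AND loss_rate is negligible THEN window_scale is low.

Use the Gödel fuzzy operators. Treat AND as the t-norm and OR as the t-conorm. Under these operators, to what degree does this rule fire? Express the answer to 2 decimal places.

firing strength: narrow=0.08, negligible=0.63; AND[min(a, b)] → w = 0.08

0.08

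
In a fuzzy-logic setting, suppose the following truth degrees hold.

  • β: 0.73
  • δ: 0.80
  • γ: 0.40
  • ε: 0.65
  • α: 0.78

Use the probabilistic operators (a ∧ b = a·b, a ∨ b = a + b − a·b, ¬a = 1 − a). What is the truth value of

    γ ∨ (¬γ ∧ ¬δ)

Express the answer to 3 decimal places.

0.472

¬γ = 1 − 0.4000 = 0.6000
¬δ = 1 − 0.8000 = 0.2000
¬γ ∧ ¬δ = a·b on (0.6000, 0.2000) = 0.1200
γ ∨ (¬γ ∧ ¬δ) = a + b − a·b on (0.4000, 0.1200) = 0.4720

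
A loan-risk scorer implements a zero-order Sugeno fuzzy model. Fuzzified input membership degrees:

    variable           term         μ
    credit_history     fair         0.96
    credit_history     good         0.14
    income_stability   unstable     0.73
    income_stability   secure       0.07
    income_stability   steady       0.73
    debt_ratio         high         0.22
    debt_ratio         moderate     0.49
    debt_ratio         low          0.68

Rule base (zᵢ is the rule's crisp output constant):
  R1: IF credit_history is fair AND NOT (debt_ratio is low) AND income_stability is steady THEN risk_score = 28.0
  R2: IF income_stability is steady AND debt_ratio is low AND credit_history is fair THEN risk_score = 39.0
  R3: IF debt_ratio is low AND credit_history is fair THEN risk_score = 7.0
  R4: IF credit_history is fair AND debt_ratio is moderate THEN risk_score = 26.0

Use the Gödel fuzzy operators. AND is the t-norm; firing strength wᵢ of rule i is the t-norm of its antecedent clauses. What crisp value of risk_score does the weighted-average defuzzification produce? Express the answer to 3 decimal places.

R1 (z=28.0): fair=0.96, ¬low=1−0.68=0.32, steady=0.73; AND[min(a, b)] → w = 0.32
R2 (z=39.0): steady=0.73, low=0.68, fair=0.96; AND[min(a, b)] → w = 0.68
R3 (z=7.0): low=0.68, fair=0.96; AND[min(a, b)] → w = 0.68
R4 (z=26.0): fair=0.96, moderate=0.49; AND[min(a, b)] → w = 0.49
Weighted average = (0.32·28.0 + 0.68·39.0 + 0.68·7.0 + 0.49·26.0) / (0.32 + 0.68 + 0.68 + 0.49)
  = 52.9800 / 2.1700 = 24.415

24.415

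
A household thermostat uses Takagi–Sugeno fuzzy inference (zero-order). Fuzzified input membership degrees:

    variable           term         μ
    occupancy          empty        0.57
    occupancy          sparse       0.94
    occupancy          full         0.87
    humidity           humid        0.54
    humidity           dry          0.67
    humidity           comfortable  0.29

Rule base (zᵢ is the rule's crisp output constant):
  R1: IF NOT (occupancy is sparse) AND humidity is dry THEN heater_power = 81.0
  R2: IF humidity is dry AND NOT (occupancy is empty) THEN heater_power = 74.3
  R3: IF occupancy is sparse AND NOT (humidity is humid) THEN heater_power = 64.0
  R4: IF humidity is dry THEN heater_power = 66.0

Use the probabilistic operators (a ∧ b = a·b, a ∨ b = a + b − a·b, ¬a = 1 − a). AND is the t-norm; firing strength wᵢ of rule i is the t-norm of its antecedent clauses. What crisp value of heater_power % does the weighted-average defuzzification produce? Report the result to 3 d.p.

67.488

R1 (z=81.0): ¬sparse=1−0.94=0.06, dry=0.67; AND[a·b] → w = 0.0402
R2 (z=74.3): dry=0.67, ¬empty=1−0.57=0.43; AND[a·b] → w = 0.2881
R3 (z=64.0): sparse=0.94, ¬humid=1−0.54=0.46; AND[a·b] → w = 0.4324
R4 (z=66.0): dry=0.67 → w = 0.6700
Weighted average = (0.0402·81.0 + 0.2881·74.3 + 0.4324·64.0 + 0.6700·66.0) / (0.0402 + 0.2881 + 0.4324 + 0.6700)
  = 96.5556 / 1.4307 = 67.488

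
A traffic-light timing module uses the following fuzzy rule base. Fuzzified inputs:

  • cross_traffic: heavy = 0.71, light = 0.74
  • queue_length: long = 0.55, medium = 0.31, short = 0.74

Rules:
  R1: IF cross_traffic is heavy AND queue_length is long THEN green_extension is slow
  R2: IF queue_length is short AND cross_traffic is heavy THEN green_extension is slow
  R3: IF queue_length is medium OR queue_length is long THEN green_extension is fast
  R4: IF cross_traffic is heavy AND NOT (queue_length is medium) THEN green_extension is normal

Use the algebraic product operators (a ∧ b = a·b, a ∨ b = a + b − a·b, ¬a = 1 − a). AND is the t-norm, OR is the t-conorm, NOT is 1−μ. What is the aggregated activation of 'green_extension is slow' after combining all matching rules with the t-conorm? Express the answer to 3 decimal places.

R1: heavy=0.71, long=0.55; AND[a·b] → w = 0.3905
R2: short=0.74, heavy=0.71; AND[a·b] → w = 0.5254
R3: medium=0.31, long=0.55; OR[a + b − a·b] → w = 0.6895
R4: heavy=0.71, ¬medium=1−0.31=0.69; AND[a·b] → w = 0.4899
Rules with consequent 'slow': {R1, R2} → strengths 0.3905, 0.5254
Aggregate via t-conorm [a + b − a·b]: 0.7107

0.711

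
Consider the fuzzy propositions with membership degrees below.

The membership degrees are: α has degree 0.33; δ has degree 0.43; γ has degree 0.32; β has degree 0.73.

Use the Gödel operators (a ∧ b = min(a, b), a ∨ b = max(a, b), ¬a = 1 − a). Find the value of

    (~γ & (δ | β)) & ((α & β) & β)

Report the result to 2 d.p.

~γ = 1 − 0.32 = 0.68
δ | β = max(a, b) on (0.43, 0.73) = 0.73
~γ & (δ | β) = min(a, b) on (0.68, 0.73) = 0.68
α & β = min(a, b) on (0.33, 0.73) = 0.33
(α & β) & β = min(a, b) on (0.33, 0.73) = 0.33
(~γ & (δ | β)) & ((α & β) & β) = min(a, b) on (0.68, 0.33) = 0.33

0.33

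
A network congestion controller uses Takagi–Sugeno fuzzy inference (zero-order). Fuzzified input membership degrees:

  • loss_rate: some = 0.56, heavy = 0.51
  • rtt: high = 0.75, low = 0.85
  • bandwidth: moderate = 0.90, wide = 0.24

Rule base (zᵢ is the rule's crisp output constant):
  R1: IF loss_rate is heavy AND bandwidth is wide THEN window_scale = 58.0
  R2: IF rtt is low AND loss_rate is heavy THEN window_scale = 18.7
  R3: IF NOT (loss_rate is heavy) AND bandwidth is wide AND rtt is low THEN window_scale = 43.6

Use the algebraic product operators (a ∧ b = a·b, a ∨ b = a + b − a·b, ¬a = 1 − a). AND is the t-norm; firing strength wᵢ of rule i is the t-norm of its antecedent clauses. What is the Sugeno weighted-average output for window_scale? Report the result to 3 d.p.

29.829

R1 (z=58.0): heavy=0.51, wide=0.24; AND[a·b] → w = 0.1224
R2 (z=18.7): low=0.85, heavy=0.51; AND[a·b] → w = 0.4335
R3 (z=43.6): ¬heavy=1−0.51=0.49, wide=0.24, low=0.85; AND[a·b] → w = 0.1000
Weighted average = (0.1224·58.0 + 0.4335·18.7 + 0.1000·43.6) / (0.1224 + 0.4335 + 0.1000)
  = 19.5639 / 0.6559 = 29.829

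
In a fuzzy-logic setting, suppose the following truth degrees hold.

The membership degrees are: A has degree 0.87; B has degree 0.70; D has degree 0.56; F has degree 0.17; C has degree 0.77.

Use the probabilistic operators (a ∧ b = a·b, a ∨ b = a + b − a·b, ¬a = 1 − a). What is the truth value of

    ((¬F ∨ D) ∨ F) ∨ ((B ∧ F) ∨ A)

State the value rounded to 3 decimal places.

0.993

¬F = 1 − 0.1700 = 0.8300
¬F ∨ D = a + b − a·b on (0.8300, 0.5600) = 0.9252
(¬F ∨ D) ∨ F = a + b − a·b on (0.9252, 0.1700) = 0.9379
B ∧ F = a·b on (0.7000, 0.1700) = 0.1190
(B ∧ F) ∨ A = a + b − a·b on (0.1190, 0.8700) = 0.8855
((¬F ∨ D) ∨ F) ∨ ((B ∧ F) ∨ A) = a + b − a·b on (0.9379, 0.8855) = 0.9929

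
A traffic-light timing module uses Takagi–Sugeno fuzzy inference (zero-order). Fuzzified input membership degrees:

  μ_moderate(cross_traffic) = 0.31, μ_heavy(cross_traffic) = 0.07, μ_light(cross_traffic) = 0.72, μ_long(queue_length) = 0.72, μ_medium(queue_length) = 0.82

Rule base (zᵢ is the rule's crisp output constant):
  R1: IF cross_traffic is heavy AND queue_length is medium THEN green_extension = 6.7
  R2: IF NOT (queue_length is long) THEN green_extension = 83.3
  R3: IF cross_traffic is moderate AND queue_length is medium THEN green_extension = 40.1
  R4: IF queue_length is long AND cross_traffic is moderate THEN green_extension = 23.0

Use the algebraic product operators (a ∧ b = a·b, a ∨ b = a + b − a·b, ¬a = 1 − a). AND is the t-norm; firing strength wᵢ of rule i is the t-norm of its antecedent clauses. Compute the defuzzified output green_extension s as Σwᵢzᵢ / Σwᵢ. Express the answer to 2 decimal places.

R1 (z=6.7): heavy=0.07, medium=0.82; AND[a·b] → w = 0.0574
R2 (z=83.3): ¬long=1−0.72=0.28 → w = 0.2800
R3 (z=40.1): moderate=0.31, medium=0.82; AND[a·b] → w = 0.2542
R4 (z=23.0): long=0.72, moderate=0.31; AND[a·b] → w = 0.2232
Weighted average = (0.0574·6.7 + 0.2800·83.3 + 0.2542·40.1 + 0.2232·23.0) / (0.0574 + 0.2800 + 0.2542 + 0.2232)
  = 39.0356 / 0.8148 = 47.91

47.91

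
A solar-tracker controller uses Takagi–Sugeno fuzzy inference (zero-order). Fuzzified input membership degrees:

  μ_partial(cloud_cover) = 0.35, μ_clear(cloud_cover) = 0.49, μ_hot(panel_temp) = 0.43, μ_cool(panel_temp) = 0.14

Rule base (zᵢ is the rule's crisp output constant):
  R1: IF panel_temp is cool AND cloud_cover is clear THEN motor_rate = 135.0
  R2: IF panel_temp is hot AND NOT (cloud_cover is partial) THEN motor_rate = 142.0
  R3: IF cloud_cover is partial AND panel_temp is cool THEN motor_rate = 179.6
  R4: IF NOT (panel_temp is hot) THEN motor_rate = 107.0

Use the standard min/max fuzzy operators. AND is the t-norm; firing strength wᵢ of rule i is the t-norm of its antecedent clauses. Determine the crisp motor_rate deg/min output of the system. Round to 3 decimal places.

R1 (z=135.0): cool=0.14, clear=0.49; AND[min(a, b)] → w = 0.14
R2 (z=142.0): hot=0.43, ¬partial=1−0.35=0.65; AND[min(a, b)] → w = 0.43
R3 (z=179.6): partial=0.35, cool=0.14; AND[min(a, b)] → w = 0.14
R4 (z=107.0): ¬hot=1−0.43=0.57 → w = 0.57
Weighted average = (0.14·135.0 + 0.43·142.0 + 0.14·179.6 + 0.57·107.0) / (0.14 + 0.43 + 0.14 + 0.57)
  = 166.0940 / 1.2800 = 129.761

129.761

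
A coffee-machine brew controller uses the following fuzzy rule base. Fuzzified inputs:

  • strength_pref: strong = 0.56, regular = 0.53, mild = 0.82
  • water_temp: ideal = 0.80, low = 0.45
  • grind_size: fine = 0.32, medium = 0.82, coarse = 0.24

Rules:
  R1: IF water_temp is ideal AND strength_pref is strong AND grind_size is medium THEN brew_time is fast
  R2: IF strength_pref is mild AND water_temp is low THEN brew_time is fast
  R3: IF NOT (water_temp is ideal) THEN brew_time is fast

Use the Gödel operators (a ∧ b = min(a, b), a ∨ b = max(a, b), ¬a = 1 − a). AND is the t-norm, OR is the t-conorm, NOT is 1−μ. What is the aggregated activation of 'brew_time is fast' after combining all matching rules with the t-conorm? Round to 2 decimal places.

0.56

R1: ideal=0.80, strong=0.56, medium=0.82; AND[min(a, b)] → w = 0.56
R2: mild=0.82, low=0.45; AND[min(a, b)] → w = 0.45
R3: ¬ideal=1−0.80=0.20 → w = 0.20
Rules with consequent 'fast': {R1, R2, R3} → strengths 0.56, 0.45, 0.20
Aggregate via t-conorm [max(a, b)]: 0.56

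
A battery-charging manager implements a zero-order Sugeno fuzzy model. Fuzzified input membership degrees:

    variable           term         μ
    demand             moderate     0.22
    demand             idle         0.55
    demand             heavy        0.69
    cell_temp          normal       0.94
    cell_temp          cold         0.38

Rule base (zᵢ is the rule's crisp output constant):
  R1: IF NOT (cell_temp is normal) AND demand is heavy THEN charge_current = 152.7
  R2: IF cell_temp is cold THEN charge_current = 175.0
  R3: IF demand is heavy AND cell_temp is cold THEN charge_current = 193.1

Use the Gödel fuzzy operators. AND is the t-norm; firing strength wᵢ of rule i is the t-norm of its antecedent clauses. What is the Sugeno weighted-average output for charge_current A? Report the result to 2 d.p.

R1 (z=152.7): ¬normal=1−0.94=0.06, heavy=0.69; AND[min(a, b)] → w = 0.06
R2 (z=175.0): cold=0.38 → w = 0.38
R3 (z=193.1): heavy=0.69, cold=0.38; AND[min(a, b)] → w = 0.38
Weighted average = (0.06·152.7 + 0.38·175.0 + 0.38·193.1) / (0.06 + 0.38 + 0.38)
  = 149.0400 / 0.8200 = 181.76

181.76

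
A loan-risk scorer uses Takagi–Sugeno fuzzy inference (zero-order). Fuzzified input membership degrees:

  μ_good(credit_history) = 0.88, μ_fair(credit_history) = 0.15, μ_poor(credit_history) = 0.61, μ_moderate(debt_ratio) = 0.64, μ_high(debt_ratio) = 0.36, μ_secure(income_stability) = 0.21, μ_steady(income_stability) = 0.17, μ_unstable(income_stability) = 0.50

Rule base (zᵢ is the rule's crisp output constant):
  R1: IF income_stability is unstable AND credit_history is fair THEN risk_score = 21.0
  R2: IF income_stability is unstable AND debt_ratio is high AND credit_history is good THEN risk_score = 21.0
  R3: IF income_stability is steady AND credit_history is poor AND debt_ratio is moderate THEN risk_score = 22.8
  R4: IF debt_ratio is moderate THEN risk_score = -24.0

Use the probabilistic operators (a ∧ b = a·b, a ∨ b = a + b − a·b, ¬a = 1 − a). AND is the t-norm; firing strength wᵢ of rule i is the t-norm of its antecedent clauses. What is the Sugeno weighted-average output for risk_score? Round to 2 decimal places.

-9.52

R1 (z=21.0): unstable=0.50, fair=0.15; AND[a·b] → w = 0.0750
R2 (z=21.0): unstable=0.50, high=0.36, good=0.88; AND[a·b] → w = 0.1584
R3 (z=22.8): steady=0.17, poor=0.61, moderate=0.64; AND[a·b] → w = 0.0664
R4 (z=-24.0): moderate=0.64 → w = 0.6400
Weighted average = (0.0750·21.0 + 0.1584·21.0 + 0.0664·22.8 + 0.6400·-24.0) / (0.0750 + 0.1584 + 0.0664 + 0.6400)
  = -8.9454 / 0.9398 = -9.52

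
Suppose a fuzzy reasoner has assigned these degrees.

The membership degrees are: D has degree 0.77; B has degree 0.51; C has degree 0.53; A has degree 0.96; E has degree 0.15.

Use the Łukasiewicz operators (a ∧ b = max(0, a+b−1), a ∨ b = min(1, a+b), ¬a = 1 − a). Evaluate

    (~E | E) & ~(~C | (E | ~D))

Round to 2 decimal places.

~E = 1 − 0.15 = 0.85
~E | E = min(1, a+b) on (0.85, 0.15) = 1.00
~C = 1 − 0.53 = 0.47
~D = 1 − 0.77 = 0.23
E | ~D = min(1, a+b) on (0.15, 0.23) = 0.38
~C | (E | ~D) = min(1, a+b) on (0.47, 0.38) = 0.85
~(~C | (E | ~D)) = 1 − 0.85 = 0.15
(~E | E) & ~(~C | (E | ~D)) = max(0, a+b−1) on (1.00, 0.15) = 0.15

0.15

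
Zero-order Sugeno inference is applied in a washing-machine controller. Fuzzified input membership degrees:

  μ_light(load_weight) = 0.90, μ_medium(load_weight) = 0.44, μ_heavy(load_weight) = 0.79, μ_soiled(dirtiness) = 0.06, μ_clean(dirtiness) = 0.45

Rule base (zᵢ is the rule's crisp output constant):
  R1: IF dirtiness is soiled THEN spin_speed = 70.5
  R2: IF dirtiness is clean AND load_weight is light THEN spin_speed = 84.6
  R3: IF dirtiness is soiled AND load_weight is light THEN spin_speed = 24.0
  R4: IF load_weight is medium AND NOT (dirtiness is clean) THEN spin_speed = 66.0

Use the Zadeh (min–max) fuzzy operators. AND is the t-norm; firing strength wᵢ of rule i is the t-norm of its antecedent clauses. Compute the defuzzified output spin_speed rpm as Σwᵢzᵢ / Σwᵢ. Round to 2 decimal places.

72.06

R1 (z=70.5): soiled=0.06 → w = 0.06
R2 (z=84.6): clean=0.45, light=0.90; AND[min(a, b)] → w = 0.45
R3 (z=24.0): soiled=0.06, light=0.90; AND[min(a, b)] → w = 0.06
R4 (z=66.0): medium=0.44, ¬clean=1−0.45=0.55; AND[min(a, b)] → w = 0.44
Weighted average = (0.06·70.5 + 0.45·84.6 + 0.06·24.0 + 0.44·66.0) / (0.06 + 0.45 + 0.06 + 0.44)
  = 72.7800 / 1.0100 = 72.06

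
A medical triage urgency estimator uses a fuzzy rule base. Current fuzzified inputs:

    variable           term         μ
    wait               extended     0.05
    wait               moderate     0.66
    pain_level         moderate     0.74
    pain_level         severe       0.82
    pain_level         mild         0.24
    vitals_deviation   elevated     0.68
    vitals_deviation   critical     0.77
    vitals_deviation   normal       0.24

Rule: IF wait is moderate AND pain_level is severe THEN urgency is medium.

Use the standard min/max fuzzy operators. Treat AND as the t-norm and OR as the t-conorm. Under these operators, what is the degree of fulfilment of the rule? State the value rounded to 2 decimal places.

0.66

firing strength: moderate=0.66, severe=0.82; AND[min(a, b)] → w = 0.66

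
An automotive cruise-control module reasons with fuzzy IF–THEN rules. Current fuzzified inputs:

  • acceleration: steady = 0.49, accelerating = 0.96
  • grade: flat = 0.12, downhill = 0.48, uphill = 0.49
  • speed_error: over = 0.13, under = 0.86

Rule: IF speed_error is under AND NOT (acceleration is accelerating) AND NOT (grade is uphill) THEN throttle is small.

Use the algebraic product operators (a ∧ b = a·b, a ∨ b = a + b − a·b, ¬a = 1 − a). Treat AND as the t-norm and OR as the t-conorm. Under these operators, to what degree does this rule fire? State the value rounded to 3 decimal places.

firing strength: under=0.86, ¬accelerating=1−0.96=0.04, ¬uphill=1−0.49=0.51; AND[a·b] → w = 0.0175

0.018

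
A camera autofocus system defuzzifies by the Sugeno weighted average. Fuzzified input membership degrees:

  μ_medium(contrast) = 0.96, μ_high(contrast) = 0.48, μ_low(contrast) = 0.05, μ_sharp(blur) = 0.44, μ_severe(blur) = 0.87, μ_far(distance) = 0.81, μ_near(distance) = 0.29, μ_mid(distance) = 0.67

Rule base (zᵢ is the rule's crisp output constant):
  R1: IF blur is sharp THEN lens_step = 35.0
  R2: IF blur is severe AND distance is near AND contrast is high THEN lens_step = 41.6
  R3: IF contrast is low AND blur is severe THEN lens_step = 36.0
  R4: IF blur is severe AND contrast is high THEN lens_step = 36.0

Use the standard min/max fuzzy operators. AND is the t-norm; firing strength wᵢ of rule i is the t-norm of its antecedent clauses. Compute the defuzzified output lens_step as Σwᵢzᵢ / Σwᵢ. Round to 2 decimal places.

R1 (z=35.0): sharp=0.44 → w = 0.44
R2 (z=41.6): severe=0.87, near=0.29, high=0.48; AND[min(a, b)] → w = 0.29
R3 (z=36.0): low=0.05, severe=0.87; AND[min(a, b)] → w = 0.05
R4 (z=36.0): severe=0.87, high=0.48; AND[min(a, b)] → w = 0.48
Weighted average = (0.44·35.0 + 0.29·41.6 + 0.05·36.0 + 0.48·36.0) / (0.44 + 0.29 + 0.05 + 0.48)
  = 46.5440 / 1.2600 = 36.94

36.94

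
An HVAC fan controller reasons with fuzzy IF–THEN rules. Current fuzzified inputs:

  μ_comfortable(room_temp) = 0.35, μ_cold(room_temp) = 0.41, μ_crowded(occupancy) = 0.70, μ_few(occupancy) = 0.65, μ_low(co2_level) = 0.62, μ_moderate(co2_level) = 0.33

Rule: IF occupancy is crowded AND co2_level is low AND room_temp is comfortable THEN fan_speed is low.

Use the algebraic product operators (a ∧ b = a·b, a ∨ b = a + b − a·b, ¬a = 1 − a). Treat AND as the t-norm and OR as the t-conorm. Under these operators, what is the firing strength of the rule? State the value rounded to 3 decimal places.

0.152

firing strength: crowded=0.70, low=0.62, comfortable=0.35; AND[a·b] → w = 0.1519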